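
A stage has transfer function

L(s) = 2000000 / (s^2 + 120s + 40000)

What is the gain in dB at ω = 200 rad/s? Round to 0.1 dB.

38.4 dB

At s = jω = j200:
quadratic: (j200)² + 120·j200 + 40000 = 0 + j24000 → |·| ≈ 24000, ∠ ≈ 90.00°
|L| = 2000000 / 24000 ≈ 83.333
Gain = 20 log₁₀(83.333) ≈ 38.42 dB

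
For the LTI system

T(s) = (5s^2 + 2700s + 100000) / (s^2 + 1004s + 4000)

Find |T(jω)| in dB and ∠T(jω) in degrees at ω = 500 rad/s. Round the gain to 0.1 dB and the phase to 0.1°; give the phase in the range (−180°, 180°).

10.0 dB, 14.3°

Substitute s = j500:
Numerator: 5(j500)^2 + 2700(j500) + 100000 = -1150000 + j1350000
Denominator: (j500)^2 + 1004(j500) + 4000 = -246000 + j502000
|N| = √(1150000² + 1350000²) ≈ 1.7734e+06, ∠N ≈ 130.43°
|D| = √(246000² + 502000²) ≈ 5.5903e+05, ∠D ≈ 116.11°
|T| = 1.7734e+06 / 5.5903e+05 ≈ 3.1723
Gain = 20 log₁₀(3.1723) ≈ 10.03 dB
∠T = 130.43° − 116.11° = 14.32°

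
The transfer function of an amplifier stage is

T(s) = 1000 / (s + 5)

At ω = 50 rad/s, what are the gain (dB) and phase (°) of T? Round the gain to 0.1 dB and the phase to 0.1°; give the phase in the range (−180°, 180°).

26.0 dB, -84.3°

At s = jω = j50:
pole (s+5): 5 + j50 → |·| = √(5²+50²) = √2525 ≈ 50.249, ∠ = arctan(50/5) ≈ 84.29°
|T| = 1000 / 50.249 ≈ 19.901
Gain = 20 log₁₀(19.901) ≈ 25.98 dB
∠T = 0.00° − 84.29° = -84.29°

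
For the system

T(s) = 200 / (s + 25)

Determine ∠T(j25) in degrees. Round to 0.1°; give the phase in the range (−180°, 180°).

At s = jω = j25:
pole (s+25): 25 + j25 → |·| = √(25²+25²) = √1250 ≈ 35.355, ∠ = arctan(25/25) ≈ 45.00°
∠T = 0.00° − 45.00° = -45.00°

-45.0°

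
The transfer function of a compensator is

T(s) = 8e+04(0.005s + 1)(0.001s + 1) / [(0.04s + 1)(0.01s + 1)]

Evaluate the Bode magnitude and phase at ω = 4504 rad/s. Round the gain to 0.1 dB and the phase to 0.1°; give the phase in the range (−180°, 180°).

60.2 dB, -13.5°

At ω = 4504 rad/s:
zero (1 + j4504·0.005) = 1 + j22.52 → |·| ≈ 22.542, ∠ ≈ 87.46°
zero (1 + j4504·0.001) = 1 + j4.504 → |·| ≈ 4.6137, ∠ ≈ 77.48°
pole (1 + j4504·0.04) = 1 + j180.16 → |·| ≈ 180.16, ∠ ≈ 89.68°
pole (1 + j4504·0.01) = 1 + j45.04 → |·| ≈ 45.051, ∠ ≈ 88.73°
|T| = 8e+04 · 22.542 · 4.6137 / (180.16 · 45.051) ≈ 1025.1
Gain = 20 log₁₀(1025.1) ≈ 60.22 dB
∠T = (87.46° + 77.48°) − (89.68° + 88.73°) = -13.47°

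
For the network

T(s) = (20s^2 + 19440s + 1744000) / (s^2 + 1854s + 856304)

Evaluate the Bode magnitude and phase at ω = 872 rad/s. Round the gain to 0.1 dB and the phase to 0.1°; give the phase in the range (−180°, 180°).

22.5 dB, 41.9°

Substitute s = j872:
Numerator: 20(j872)^2 + 19440(j872) + 1744000 = -13463680 + j16951680
Denominator: (j872)^2 + 1854(j872) + 856304 = 95920 + j1616688
|N| = √(13463680² + 16951680²) ≈ 2.1648e+07, ∠N ≈ 128.46°
|D| = √(95920² + 1616688²) ≈ 1.6195e+06, ∠D ≈ 86.60°
|T| = 2.1648e+07 / 1.6195e+06 ≈ 13.367
Gain = 20 log₁₀(13.367) ≈ 22.52 dB
∠T = 128.46° − 86.60° = 41.86°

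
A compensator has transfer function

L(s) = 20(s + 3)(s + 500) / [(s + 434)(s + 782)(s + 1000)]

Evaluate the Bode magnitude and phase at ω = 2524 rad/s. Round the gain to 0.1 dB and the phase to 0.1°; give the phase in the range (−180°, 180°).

-43.0 dB, -52.7°

At s = jω = j2524:
zero (s+3): 3 + j2524 → |·| = √(3²+2524²) = √6370585 ≈ 2524, ∠ = arctan(2524/3) ≈ 89.93°
zero (s+500): 500 + j2524 → |·| = √(500²+2524²) = √6620576 ≈ 2573, ∠ = arctan(2524/500) ≈ 78.79°
pole (s+434): 434 + j2524 → |·| = √(434²+2524²) = √6558932 ≈ 2561, ∠ = arctan(2524/434) ≈ 80.24°
pole (s+782): 782 + j2524 → |·| = √(782²+2524²) = √6982100 ≈ 2642.4, ∠ = arctan(2524/782) ≈ 72.79°
pole (s+1000): 1000 + j2524 → |·| = √(1000²+2524²) = √7370576 ≈ 2714.9, ∠ = arctan(2524/1000) ≈ 68.39°
|L| = 20 · 6.4943e+06 / 1.8372e+10 ≈ 0.0070698
Gain = 20 log₁₀(0.0070698) ≈ -43.01 dB
∠L = 168.72° − 221.42° = -52.70°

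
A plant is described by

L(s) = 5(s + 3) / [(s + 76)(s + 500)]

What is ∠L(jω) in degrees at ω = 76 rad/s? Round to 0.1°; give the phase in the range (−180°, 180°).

At s = jω = j76:
zero (s+3): 3 + j76 → |·| = √(3²+76²) = √5785 ≈ 76.059, ∠ = arctan(76/3) ≈ 87.74°
pole (s+76): 76 + j76 → |·| = √(76²+76²) = √11552 ≈ 107.48, ∠ = arctan(76/76) ≈ 45.00°
pole (s+500): 500 + j76 → |·| = √(500²+76²) = √255776 ≈ 505.74, ∠ = arctan(76/500) ≈ 8.64°
∠L = 87.74° − 53.64° = 34.10°

34.1°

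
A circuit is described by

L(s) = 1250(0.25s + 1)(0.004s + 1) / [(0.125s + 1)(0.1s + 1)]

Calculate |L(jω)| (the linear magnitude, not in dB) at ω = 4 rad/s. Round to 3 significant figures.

1.47e+03

At ω = 4 rad/s:
zero (1 + j4·0.25) = 1 + j1 → |·| ≈ 1.4142, ∠ ≈ 45.00°
zero (1 + j4·0.004) = 1 + j0.016 → |·| ≈ 1.0001, ∠ ≈ 0.92°
pole (1 + j4·0.125) = 1 + j0.5 → |·| ≈ 1.118, ∠ ≈ 26.57°
pole (1 + j4·0.1) = 1 + j0.4 → |·| ≈ 1.077, ∠ ≈ 21.80°
|L| = 1250 · 1.4142 · 1.0001 / (1.118 · 1.077) ≈ 1468.3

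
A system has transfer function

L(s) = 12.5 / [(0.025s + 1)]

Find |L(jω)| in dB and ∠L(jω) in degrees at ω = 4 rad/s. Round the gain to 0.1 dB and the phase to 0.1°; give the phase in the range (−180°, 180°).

21.9 dB, -5.7°

At ω = 4 rad/s:
pole (1 + j4·0.025) = 1 + j0.1 → |·| ≈ 1.005, ∠ ≈ 5.71°
|L| = 12.5 · 1 / (1.005) ≈ 12.438
Gain = 20 log₁₀(12.438) ≈ 21.90 dB
∠L = (0°) − (5.71°) = -5.71°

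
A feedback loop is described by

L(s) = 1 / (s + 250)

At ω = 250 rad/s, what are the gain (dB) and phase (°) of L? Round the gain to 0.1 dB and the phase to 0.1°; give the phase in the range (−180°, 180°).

At s = jω = j250:
pole (s+250): 250 + j250 → |·| = √(250²+250²) = √125000 ≈ 353.55, ∠ = arctan(250/250) ≈ 45.00°
|L| = 1 / 353.55 ≈ 0.0028285
Gain = 20 log₁₀(0.0028285) ≈ -50.97 dB
∠L = 0.00° − 45.00° = -45.00°

-51.0 dB, -45.0°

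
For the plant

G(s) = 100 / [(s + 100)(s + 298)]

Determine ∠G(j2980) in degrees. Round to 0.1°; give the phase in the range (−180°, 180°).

At s = jω = j2980:
pole (s+100): 100 + j2980 → |·| = √(100²+2980²) = √8890400 ≈ 2981.7, ∠ = arctan(2980/100) ≈ 88.08°
pole (s+298): 298 + j2980 → |·| = √(298²+2980²) = √8969204 ≈ 2994.9, ∠ = arctan(2980/298) ≈ 84.29°
∠G = 0.00° − 172.37° = -172.37°

-172.4°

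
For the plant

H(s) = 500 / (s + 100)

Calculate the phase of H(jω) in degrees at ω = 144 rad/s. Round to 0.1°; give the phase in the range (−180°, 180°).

Substitute s = j144:
Numerator: 500 = 500 + j0
Denominator: (j144) + 100 = 100 + j144
|N| = √(500² + 0²) ≈ 500, ∠N ≈ 0.00°
|D| = √(100² + 144²) ≈ 175.32, ∠D ≈ 55.22°
∠H = 0.00° − 55.22° = -55.22°

-55.2°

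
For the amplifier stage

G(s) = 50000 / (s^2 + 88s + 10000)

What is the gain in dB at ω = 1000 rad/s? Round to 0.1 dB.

At s = jω = j1000:
quadratic: (j1000)² + 88·j1000 + 10000 = -990000 + j88000 → |·| ≈ 9.939e+05, ∠ ≈ 174.92°
|G| = 50000 / 9.939e+05 ≈ 0.050307
Gain = 20 log₁₀(0.050307) ≈ -25.97 dB

-26.0 dB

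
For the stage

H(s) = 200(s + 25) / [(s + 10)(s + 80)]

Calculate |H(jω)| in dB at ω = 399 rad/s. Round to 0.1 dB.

At s = jω = j399:
zero (s+25): 25 + j399 → |·| = √(25²+399²) = √159826 ≈ 399.78, ∠ = arctan(399/25) ≈ 86.41°
pole (s+10): 10 + j399 → |·| = √(10²+399²) = √159301 ≈ 399.13, ∠ = arctan(399/10) ≈ 88.56°
pole (s+80): 80 + j399 → |·| = √(80²+399²) = √165601 ≈ 406.94, ∠ = arctan(399/80) ≈ 78.66°
|H| = 200 · 399.78 / 1.6242e+05 ≈ 0.49228
Gain = 20 log₁₀(0.49228) ≈ -6.16 dB

-6.2 dB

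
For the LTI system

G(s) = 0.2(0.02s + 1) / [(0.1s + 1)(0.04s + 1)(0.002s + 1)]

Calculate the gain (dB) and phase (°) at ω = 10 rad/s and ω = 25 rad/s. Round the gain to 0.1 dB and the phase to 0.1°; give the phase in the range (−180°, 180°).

ω = 10: -17.5 dB, -56.6°; ω = 25: -24.6 dB, -89.5°

At ω = 10 rad/s:
zero (1 + j10·0.02) = 1 + j0.2 → |·| ≈ 1.0198, ∠ ≈ 11.31°
pole (1 + j10·0.1) = 1 + j1 → |·| ≈ 1.4142, ∠ ≈ 45.00°
pole (1 + j10·0.04) = 1 + j0.4 → |·| ≈ 1.077, ∠ ≈ 21.80°
pole (1 + j10·0.002) = 1 + j0.02 → |·| ≈ 1.0002, ∠ ≈ 1.15°
|G| = 0.2 · 1.0198 / (1.4142 · 1.077 · 1.0002) ≈ 0.13388
Gain = 20 log₁₀(0.13388) ≈ -17.47 dB
∠G = (11.31°) − (45.00° + 21.80° + 1.15°) = -56.64°

At ω = 25 rad/s:
zero (1 + j25·0.02) = 1 + j0.5 → |·| ≈ 1.118, ∠ ≈ 26.57°
pole (1 + j25·0.1) = 1 + j2.5 → |·| ≈ 2.6926, ∠ ≈ 68.20°
pole (1 + j25·0.04) = 1 + j1 → |·| ≈ 1.4142, ∠ ≈ 45.00°
pole (1 + j25·0.002) = 1 + j0.05 → |·| ≈ 1.0012, ∠ ≈ 2.86°
|G| = 0.2 · 1.118 / (2.6926 · 1.4142 · 1.0012) ≈ 0.05865
Gain = 20 log₁₀(0.05865) ≈ -24.63 dB
∠G = (26.57°) − (68.20° + 45.00° + 2.86°) = -89.49°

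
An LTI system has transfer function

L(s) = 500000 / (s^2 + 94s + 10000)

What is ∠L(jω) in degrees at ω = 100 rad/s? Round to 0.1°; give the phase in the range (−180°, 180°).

At s = jω = j100:
quadratic: (j100)² + 94·j100 + 10000 = 0 + j9400 → |·| ≈ 9400, ∠ ≈ 90.00°
∠L = 0.00° − 90.00° = -90.00°

-90.0°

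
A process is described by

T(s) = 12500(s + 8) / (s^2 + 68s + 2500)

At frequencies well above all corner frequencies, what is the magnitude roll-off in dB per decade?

Each pole contributes −20 dB/decade at high frequency; each zero contributes +20 dB/decade.
Net: 1 zero(s) − 2 pole(s) → -20 dB/decade.

-20 dB/decade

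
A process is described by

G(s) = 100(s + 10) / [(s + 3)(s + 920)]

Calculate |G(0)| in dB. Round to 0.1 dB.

G(0) = 100·10 / (3·920) ≈ 0.36232
20 log₁₀(0.36232) ≈ -8.82 dB

-8.8 dB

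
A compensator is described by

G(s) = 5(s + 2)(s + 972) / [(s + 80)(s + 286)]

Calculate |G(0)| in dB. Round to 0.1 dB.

G(0) = 5·2·972 / (80·286) ≈ 0.42483
20 log₁₀(0.42483) ≈ -7.44 dB

-7.4 dB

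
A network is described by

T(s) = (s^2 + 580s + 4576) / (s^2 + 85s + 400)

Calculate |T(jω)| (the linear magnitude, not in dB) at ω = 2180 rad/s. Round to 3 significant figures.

Substitute s = j2180:
Numerator: (j2180)^2 + 580(j2180) + 4576 = -4747824 + j1264400
Denominator: (j2180)^2 + 85(j2180) + 400 = -4752000 + j185300
|N| = √(4747824² + 1264400²) ≈ 4.9133e+06, ∠N ≈ 165.09°
|D| = √(4752000² + 185300²) ≈ 4.7556e+06, ∠D ≈ 177.77°
|T| = 4.9133e+06 / 4.7556e+06 ≈ 1.0332

1.03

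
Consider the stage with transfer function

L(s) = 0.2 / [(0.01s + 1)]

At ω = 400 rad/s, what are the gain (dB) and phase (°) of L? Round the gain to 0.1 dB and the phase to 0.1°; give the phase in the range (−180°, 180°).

-26.3 dB, -76.0°

At ω = 400 rad/s:
pole (1 + j400·0.01) = 1 + j4 → |·| ≈ 4.1231, ∠ ≈ 75.96°
|L| = 0.2 · 1 / (4.1231) ≈ 0.048507
Gain = 20 log₁₀(0.048507) ≈ -26.28 dB
∠L = (0°) − (75.96°) = -75.96°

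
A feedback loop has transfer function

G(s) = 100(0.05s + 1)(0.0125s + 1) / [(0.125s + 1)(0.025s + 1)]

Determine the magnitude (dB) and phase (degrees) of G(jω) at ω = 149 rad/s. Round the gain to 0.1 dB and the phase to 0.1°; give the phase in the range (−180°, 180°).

At ω = 149 rad/s:
zero (1 + j149·0.05) = 1 + j7.45 → |·| ≈ 7.5168, ∠ ≈ 82.35°
zero (1 + j149·0.0125) = 1 + j1.8625 → |·| ≈ 2.114, ∠ ≈ 61.77°
pole (1 + j149·0.125) = 1 + j18.625 → |·| ≈ 18.652, ∠ ≈ 86.93°
pole (1 + j149·0.025) = 1 + j3.725 → |·| ≈ 3.8569, ∠ ≈ 74.97°
|G| = 100 · 7.5168 · 2.114 / (18.652 · 3.8569) ≈ 22.089
Gain = 20 log₁₀(22.089) ≈ 26.88 dB
∠G = (82.35° + 61.77°) − (86.93° + 74.97°) = -17.78°

26.9 dB, -17.8°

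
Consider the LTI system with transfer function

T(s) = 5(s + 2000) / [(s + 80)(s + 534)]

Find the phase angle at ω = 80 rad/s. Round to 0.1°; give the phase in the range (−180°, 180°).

At s = jω = j80:
zero (s+2000): 2000 + j80 → |·| = √(2000²+80²) = √4006400 ≈ 2001.6, ∠ = arctan(80/2000) ≈ 2.29°
pole (s+80): 80 + j80 → |·| = √(80²+80²) = √12800 ≈ 113.14, ∠ = arctan(80/80) ≈ 45.00°
pole (s+534): 534 + j80 → |·| = √(534²+80²) = √291556 ≈ 539.96, ∠ = arctan(80/534) ≈ 8.52°
∠T = 2.29° − 53.52° = -51.23°

-51.2°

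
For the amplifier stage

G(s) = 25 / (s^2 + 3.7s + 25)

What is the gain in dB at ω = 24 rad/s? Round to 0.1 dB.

-27.0 dB

At s = jω = j24:
quadratic: (j24)² + 3.7·j24 + 25 = -551 + j88.8 → |·| ≈ 558.11, ∠ ≈ 170.84°
|G| = 25 / 558.11 ≈ 0.044794
Gain = 20 log₁₀(0.044794) ≈ -26.98 dB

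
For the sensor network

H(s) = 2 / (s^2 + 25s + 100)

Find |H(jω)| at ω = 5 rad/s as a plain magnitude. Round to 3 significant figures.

Substitute s = j5:
Numerator: 2 = 2 + j0
Denominator: (j5)^2 + 25(j5) + 100 = 75 + j125
|N| = √(2² + 0²) ≈ 2, ∠N ≈ 0.00°
|D| = √(75² + 125²) ≈ 145.77, ∠D ≈ 59.04°
|H| = 2 / 145.77 ≈ 0.01372

0.0137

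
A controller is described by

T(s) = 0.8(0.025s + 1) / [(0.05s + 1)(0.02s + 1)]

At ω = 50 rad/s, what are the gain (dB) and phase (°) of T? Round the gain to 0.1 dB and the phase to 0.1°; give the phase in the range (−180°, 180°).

-9.5 dB, -61.9°

At ω = 50 rad/s:
zero (1 + j50·0.025) = 1 + j1.25 → |·| ≈ 1.6008, ∠ ≈ 51.34°
pole (1 + j50·0.05) = 1 + j2.5 → |·| ≈ 2.6926, ∠ ≈ 68.20°
pole (1 + j50·0.02) = 1 + j1 → |·| ≈ 1.4142, ∠ ≈ 45.00°
|T| = 0.8 · 1.6008 / (2.6926 · 1.4142) ≈ 0.33631
Gain = 20 log₁₀(0.33631) ≈ -9.47 dB
∠T = (51.34°) − (68.20° + 45.00°) = -61.86°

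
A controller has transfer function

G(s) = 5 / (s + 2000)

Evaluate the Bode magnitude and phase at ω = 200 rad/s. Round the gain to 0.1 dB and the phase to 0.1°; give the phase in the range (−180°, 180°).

-52.1 dB, -5.7°

At s = jω = j200:
pole (s+2000): 2000 + j200 → |·| = √(2000²+200²) = √4040000 ≈ 2010, ∠ = arctan(200/2000) ≈ 5.71°
|G| = 5 / 2010 ≈ 0.0024876
Gain = 20 log₁₀(0.0024876) ≈ -52.08 dB
∠G = 0.00° − 5.71° = -5.71°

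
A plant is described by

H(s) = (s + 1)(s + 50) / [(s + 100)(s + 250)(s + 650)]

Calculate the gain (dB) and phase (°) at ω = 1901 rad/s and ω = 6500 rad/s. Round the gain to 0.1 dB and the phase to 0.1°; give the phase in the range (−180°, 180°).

At s = jω = j1901:
zero (s+1): 1 + j1901 → |·| = √(1²+1901²) = √3613802 ≈ 1901, ∠ = arctan(1901/1) ≈ 89.97°
zero (s+50): 50 + j1901 → |·| = √(50²+1901²) = √3616301 ≈ 1901.7, ∠ = arctan(1901/50) ≈ 88.49°
pole (s+100): 100 + j1901 → |·| = √(100²+1901²) = √3623801 ≈ 1903.6, ∠ = arctan(1901/100) ≈ 86.99°
pole (s+250): 250 + j1901 → |·| = √(250²+1901²) = √3676301 ≈ 1917.4, ∠ = arctan(1901/250) ≈ 82.51°
pole (s+650): 650 + j1901 → |·| = √(650²+1901²) = √4036301 ≈ 2009.1, ∠ = arctan(1901/650) ≈ 71.12°
|H| = 1 · 3.6151e+06 / 7.3331e+09 ≈ 0.00049298
Gain = 20 log₁₀(0.00049298) ≈ -66.14 dB
∠H = 178.46° − 240.62° = -62.16°

At s = jω = j6500:
zero (s+1): 1 + j6500 → |·| = √(1²+6500²) = √42250001 ≈ 6500, ∠ = arctan(6500/1) ≈ 89.99°
zero (s+50): 50 + j6500 → |·| = √(50²+6500²) = √42252500 ≈ 6500.2, ∠ = arctan(6500/50) ≈ 89.56°
pole (s+100): 100 + j6500 → |·| = √(100²+6500²) = √42260000 ≈ 6500.8, ∠ = arctan(6500/100) ≈ 89.12°
pole (s+250): 250 + j6500 → |·| = √(250²+6500²) = √42312500 ≈ 6504.8, ∠ = arctan(6500/250) ≈ 87.80°
pole (s+650): 650 + j6500 → |·| = √(650²+6500²) = √42672500 ≈ 6532.4, ∠ = arctan(6500/650) ≈ 84.29°
|H| = 1 · 4.2251e+07 / 2.7623e+11 ≈ 0.00015296
Gain = 20 log₁₀(0.00015296) ≈ -76.31 dB
∠H = 179.55° − 261.21° = -81.66°

ω = 1901: -66.1 dB, -62.2°; ω = 6500: -76.3 dB, -81.7°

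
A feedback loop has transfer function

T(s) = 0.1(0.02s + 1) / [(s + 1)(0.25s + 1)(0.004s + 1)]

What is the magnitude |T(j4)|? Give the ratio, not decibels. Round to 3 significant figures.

At ω = 4 rad/s:
zero (1 + j4·0.02) = 1 + j0.08 → |·| ≈ 1.0032, ∠ ≈ 4.57°
pole (1 + j4·1) = 1 + j4 → |·| ≈ 4.1231, ∠ ≈ 75.96°
pole (1 + j4·0.25) = 1 + j1 → |·| ≈ 1.4142, ∠ ≈ 45.00°
pole (1 + j4·0.004) = 1 + j0.016 → |·| ≈ 1.0001, ∠ ≈ 0.92°
|T| = 0.1 · 1.0032 / (4.1231 · 1.4142 · 1.0001) ≈ 0.017203

0.0172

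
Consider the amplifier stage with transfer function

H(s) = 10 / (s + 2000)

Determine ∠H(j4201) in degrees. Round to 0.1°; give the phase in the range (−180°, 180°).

-64.5°

Substitute s = j4201:
Numerator: 10 = 10 + j0
Denominator: (j4201) + 2000 = 2000 + j4201
|N| = √(10² + 0²) ≈ 10, ∠N ≈ 0.00°
|D| = √(2000² + 4201²) ≈ 4652.8, ∠D ≈ 64.54°
∠H = 0.00° − 64.54° = -64.54°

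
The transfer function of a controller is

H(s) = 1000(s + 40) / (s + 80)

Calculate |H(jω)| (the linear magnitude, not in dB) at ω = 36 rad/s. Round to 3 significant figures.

At s = jω = j36:
zero (s+40): 40 + j36 → |·| = √(40²+36²) = √2896 ≈ 53.814, ∠ = arctan(36/40) ≈ 41.99°
pole (s+80): 80 + j36 → |·| = √(80²+36²) = √7696 ≈ 87.727, ∠ = arctan(36/80) ≈ 24.23°
|H| = 1000 · 53.814 / 87.727 ≈ 613.43

613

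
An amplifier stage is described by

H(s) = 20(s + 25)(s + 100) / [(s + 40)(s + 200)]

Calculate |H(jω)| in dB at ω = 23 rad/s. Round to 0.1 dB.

17.5 dB

At s = jω = j23:
zero (s+25): 25 + j23 → |·| = √(25²+23²) = √1154 ≈ 33.971, ∠ = arctan(23/25) ≈ 42.61°
zero (s+100): 100 + j23 → |·| = √(100²+23²) = √10529 ≈ 102.61, ∠ = arctan(23/100) ≈ 12.95°
pole (s+40): 40 + j23 → |·| = √(40²+23²) = √2129 ≈ 46.141, ∠ = arctan(23/40) ≈ 29.90°
pole (s+200): 200 + j23 → |·| = √(200²+23²) = √40529 ≈ 201.32, ∠ = arctan(23/200) ≈ 6.56°
|H| = 20 · 3485.8 / 9289.1 ≈ 7.5051
Gain = 20 log₁₀(7.5051) ≈ 17.51 dB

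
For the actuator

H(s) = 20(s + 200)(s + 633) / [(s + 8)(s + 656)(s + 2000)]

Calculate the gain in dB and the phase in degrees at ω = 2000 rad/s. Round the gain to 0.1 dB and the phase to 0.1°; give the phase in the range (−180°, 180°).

At s = jω = j2000:
zero (s+200): 200 + j2000 → |·| = √(200²+2000²) = √4040000 ≈ 2010, ∠ = arctan(2000/200) ≈ 84.29°
zero (s+633): 633 + j2000 → |·| = √(633²+2000²) = √4400689 ≈ 2097.8, ∠ = arctan(2000/633) ≈ 72.44°
pole (s+8): 8 + j2000 → |·| = √(8²+2000²) = √4000064 ≈ 2000, ∠ = arctan(2000/8) ≈ 89.77°
pole (s+656): 656 + j2000 → |·| = √(656²+2000²) = √4430336 ≈ 2104.8, ∠ = arctan(2000/656) ≈ 71.84°
pole (s+2000): 2000 + j2000 → |·| = √(2000²+2000²) = √8000000 ≈ 2828.4, ∠ = arctan(2000/2000) ≈ 45.00°
|H| = 20 · 4.2166e+06 / 1.1906e+10 ≈ 0.0070832
Gain = 20 log₁₀(0.0070832) ≈ -43.00 dB
∠H = 156.73° − 206.61° = -49.88°

-43.0 dB, -49.9°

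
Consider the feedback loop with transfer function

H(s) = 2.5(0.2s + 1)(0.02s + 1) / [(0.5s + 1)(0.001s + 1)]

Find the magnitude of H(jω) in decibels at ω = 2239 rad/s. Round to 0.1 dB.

25.2 dB

At ω = 2239 rad/s:
zero (1 + j2239·0.2) = 1 + j447.8 → |·| ≈ 447.8, ∠ ≈ 89.87°
zero (1 + j2239·0.02) = 1 + j44.78 → |·| ≈ 44.791, ∠ ≈ 88.72°
pole (1 + j2239·0.5) = 1 + j1119.5 → |·| ≈ 1119.5, ∠ ≈ 89.95°
pole (1 + j2239·0.001) = 1 + j2.239 → |·| ≈ 2.4522, ∠ ≈ 65.93°
|H| = 2.5 · 447.8 · 44.791 / (1119.5 · 2.4522) ≈ 18.266
Gain = 20 log₁₀(18.266) ≈ 25.23 dB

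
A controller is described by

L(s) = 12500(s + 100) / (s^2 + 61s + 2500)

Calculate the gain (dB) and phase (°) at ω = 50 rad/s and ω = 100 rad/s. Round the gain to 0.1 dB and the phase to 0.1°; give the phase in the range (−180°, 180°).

At s = jω = j50:
zero (s+100): 100 + j50 → |·| = √(100²+50²) = √12500 ≈ 111.8, ∠ = arctan(50/100) ≈ 26.57°
quadratic: (j50)² + 61·j50 + 2500 = 0 + j3050 → |·| ≈ 3050, ∠ ≈ 90.00°
|L| = 12500 · 111.8 / 3050 ≈ 458.2
Gain = 20 log₁₀(458.2) ≈ 53.22 dB
∠L = 26.57° − 90.00° = -63.43°

At s = jω = j100:
zero (s+100): 100 + j100 → |·| = √(100²+100²) = √20000 ≈ 141.42, ∠ = arctan(100/100) ≈ 45.00°
quadratic: (j100)² + 61·j100 + 2500 = -7500 + j6100 → |·| ≈ 9667.5, ∠ ≈ 140.88°
|L| = 12500 · 141.42 / 9667.5 ≈ 182.85
Gain = 20 log₁₀(182.85) ≈ 45.24 dB
∠L = 45.00° − 140.88° = -95.88°

ω = 50: 53.2 dB, -63.4°; ω = 100: 45.2 dB, -95.9°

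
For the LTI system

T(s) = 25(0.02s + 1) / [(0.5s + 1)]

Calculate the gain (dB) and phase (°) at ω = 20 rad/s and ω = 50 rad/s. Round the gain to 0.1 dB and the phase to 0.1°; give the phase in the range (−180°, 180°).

ω = 20: 8.6 dB, -62.5°; ω = 50: 3.0 dB, -42.7°

At ω = 20 rad/s:
zero (1 + j20·0.02) = 1 + j0.4 → |·| ≈ 1.077, ∠ ≈ 21.80°
pole (1 + j20·0.5) = 1 + j10 → |·| ≈ 10.05, ∠ ≈ 84.29°
|T| = 25 · 1.077 / (10.05) ≈ 2.6791
Gain = 20 log₁₀(2.6791) ≈ 8.56 dB
∠T = (21.80°) − (84.29°) = -62.49°

At ω = 50 rad/s:
zero (1 + j50·0.02) = 1 + j1 → |·| ≈ 1.4142, ∠ ≈ 45.00°
pole (1 + j50·0.5) = 1 + j25 → |·| ≈ 25.02, ∠ ≈ 87.71°
|T| = 25 · 1.4142 / (25.02) ≈ 1.4131
Gain = 20 log₁₀(1.4131) ≈ 3.00 dB
∠T = (45.00°) − (87.71°) = -42.71°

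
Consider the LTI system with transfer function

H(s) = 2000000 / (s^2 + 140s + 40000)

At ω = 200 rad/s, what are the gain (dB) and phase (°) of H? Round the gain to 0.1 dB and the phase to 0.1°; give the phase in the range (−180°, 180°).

37.1 dB, -90.0°

At s = jω = j200:
quadratic: (j200)² + 140·j200 + 40000 = 0 + j28000 → |·| ≈ 28000, ∠ ≈ 90.00°
|H| = 2000000 / 28000 ≈ 71.429
Gain = 20 log₁₀(71.429) ≈ 37.08 dB
∠H = 0.00° − 90.00° = -90.00°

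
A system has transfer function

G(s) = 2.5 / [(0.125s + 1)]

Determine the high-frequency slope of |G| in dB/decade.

Each pole contributes −20 dB/decade at high frequency; each zero contributes +20 dB/decade.
Net: 0 zero(s) − 1 pole(s) → -20 dB/decade.

-20 dB/decade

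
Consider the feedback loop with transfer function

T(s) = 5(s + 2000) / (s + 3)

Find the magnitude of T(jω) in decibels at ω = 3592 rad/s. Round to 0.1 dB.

At s = jω = j3592:
zero (s+2000): 2000 + j3592 → |·| = √(2000²+3592²) = √16902464 ≈ 4111.3, ∠ = arctan(3592/2000) ≈ 60.89°
pole (s+3): 3 + j3592 → |·| = √(3²+3592²) = √12902473 ≈ 3592, ∠ = arctan(3592/3) ≈ 89.95°
|T| = 5 · 4111.3 / 3592 ≈ 5.7229
Gain = 20 log₁₀(5.7229) ≈ 15.15 dB

15.2 dB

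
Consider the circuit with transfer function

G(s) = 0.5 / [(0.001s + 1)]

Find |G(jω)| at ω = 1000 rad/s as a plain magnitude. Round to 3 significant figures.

0.354

At ω = 1000 rad/s:
pole (1 + j1000·0.001) = 1 + j1 → |·| ≈ 1.4142, ∠ ≈ 45.00°
|G| = 0.5 · 1 / (1.4142) ≈ 0.35356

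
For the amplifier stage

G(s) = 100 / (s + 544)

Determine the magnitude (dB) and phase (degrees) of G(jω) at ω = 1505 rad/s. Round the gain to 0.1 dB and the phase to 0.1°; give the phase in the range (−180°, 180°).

Substitute s = j1505:
Numerator: 100 = 100 + j0
Denominator: (j1505) + 544 = 544 + j1505
|N| = √(100² + 0²) ≈ 100, ∠N ≈ 0.00°
|D| = √(544² + 1505²) ≈ 1600.3, ∠D ≈ 70.13°
|G| = 100 / 1600.3 ≈ 0.062488
Gain = 20 log₁₀(0.062488) ≈ -24.08 dB
∠G = 0.00° − 70.13° = -70.13°

-24.1 dB, -70.1°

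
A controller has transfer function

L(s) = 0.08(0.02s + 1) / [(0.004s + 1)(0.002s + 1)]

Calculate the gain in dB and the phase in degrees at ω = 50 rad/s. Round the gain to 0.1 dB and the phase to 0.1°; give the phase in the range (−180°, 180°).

-19.1 dB, 28.0°

At ω = 50 rad/s:
zero (1 + j50·0.02) = 1 + j1 → |·| ≈ 1.4142, ∠ ≈ 45.00°
pole (1 + j50·0.004) = 1 + j0.2 → |·| ≈ 1.0198, ∠ ≈ 11.31°
pole (1 + j50·0.002) = 1 + j0.1 → |·| ≈ 1.005, ∠ ≈ 5.71°
|L| = 0.08 · 1.4142 / (1.0198 · 1.005) ≈ 0.11039
Gain = 20 log₁₀(0.11039) ≈ -19.14 dB
∠L = (45.00°) − (11.31° + 5.71°) = 27.98°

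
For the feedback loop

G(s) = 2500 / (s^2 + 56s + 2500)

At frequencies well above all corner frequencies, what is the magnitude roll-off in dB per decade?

-40 dB/decade

Each pole contributes −20 dB/decade at high frequency; each zero contributes +20 dB/decade.
Net: 0 zero(s) − 2 pole(s) → -40 dB/decade.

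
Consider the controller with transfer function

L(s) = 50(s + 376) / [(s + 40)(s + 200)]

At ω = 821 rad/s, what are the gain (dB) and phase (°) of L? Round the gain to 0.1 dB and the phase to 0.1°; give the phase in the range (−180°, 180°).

At s = jω = j821:
zero (s+376): 376 + j821 → |·| = √(376²+821²) = √815417 ≈ 903, ∠ = arctan(821/376) ≈ 65.39°
pole (s+40): 40 + j821 → |·| = √(40²+821²) = √675641 ≈ 821.97, ∠ = arctan(821/40) ≈ 87.21°
pole (s+200): 200 + j821 → |·| = √(200²+821²) = √714041 ≈ 845.01, ∠ = arctan(821/200) ≈ 76.31°
|L| = 50 · 903 / 6.9457e+05 ≈ 0.065004
Gain = 20 log₁₀(0.065004) ≈ -23.74 dB
∠L = 65.39° − 163.52° = -98.13°

-23.7 dB, -98.1°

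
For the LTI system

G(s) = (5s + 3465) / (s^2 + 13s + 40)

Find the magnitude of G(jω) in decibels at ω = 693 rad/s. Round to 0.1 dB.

Substitute s = j693:
Numerator: 5(j693) + 3465 = 3465 + j3465
Denominator: (j693)^2 + 13(j693) + 40 = -480209 + j9009
|N| = √(3465² + 3465²) ≈ 4900.2, ∠N ≈ 45.00°
|D| = √(480209² + 9009²) ≈ 4.8029e+05, ∠D ≈ 178.93°
|G| = 4900.2 / 4.8029e+05 ≈ 0.010203
Gain = 20 log₁₀(0.010203) ≈ -39.83 dB

-39.8 dB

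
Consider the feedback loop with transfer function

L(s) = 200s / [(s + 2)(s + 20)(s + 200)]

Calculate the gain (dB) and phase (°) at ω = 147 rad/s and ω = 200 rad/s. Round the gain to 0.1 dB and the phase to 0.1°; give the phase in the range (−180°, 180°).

ω = 147: -45.3 dB, -117.8°; ω = 200: -49.1 dB, -128.7°

At s = jω = j147:
zero at origin: s = j147 → |·| = 147, ∠ = 90.00°
pole (s+2): 2 + j147 → |·| = √(2²+147²) = √21613 ≈ 147.01, ∠ = arctan(147/2) ≈ 89.22°
pole (s+20): 20 + j147 → |·| = √(20²+147²) = √22009 ≈ 148.35, ∠ = arctan(147/20) ≈ 82.25°
pole (s+200): 200 + j147 → |·| = √(200²+147²) = √61609 ≈ 248.21, ∠ = arctan(147/200) ≈ 36.32°
|L| = 200 · 147 / 5.4132e+06 ≈ 0.0054312
Gain = 20 log₁₀(0.0054312) ≈ -45.30 dB
∠L = 90.00° − 207.79° = -117.79°

At s = jω = j200:
zero at origin: s = j200 → |·| = 200, ∠ = 90.00°
pole (s+2): 2 + j200 → |·| = √(2²+200²) = √40004 ≈ 200.01, ∠ = arctan(200/2) ≈ 89.43°
pole (s+20): 20 + j200 → |·| = √(20²+200²) = √40400 ≈ 201, ∠ = arctan(200/20) ≈ 84.29°
pole (s+200): 200 + j200 → |·| = √(200²+200²) = √80000 ≈ 282.84, ∠ = arctan(200/200) ≈ 45.00°
|L| = 200 · 200 / 1.1371e+07 ≈ 0.0035177
Gain = 20 log₁₀(0.0035177) ≈ -49.07 dB
∠L = 90.00° − 218.72° = -128.72°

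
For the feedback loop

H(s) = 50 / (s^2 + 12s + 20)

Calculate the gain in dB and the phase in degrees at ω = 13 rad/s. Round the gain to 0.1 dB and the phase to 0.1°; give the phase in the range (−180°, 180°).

-12.7 dB, -133.7°

Substitute s = j13:
Numerator: 50 = 50 + j0
Denominator: (j13)^2 + 12(j13) + 20 = -149 + j156
|N| = √(50² + 0²) ≈ 50, ∠N ≈ 0.00°
|D| = √(149² + 156²) ≈ 215.72, ∠D ≈ 133.69°
|H| = 50 / 215.72 ≈ 0.23178
Gain = 20 log₁₀(0.23178) ≈ -12.70 dB
∠H = 0.00° − 133.69° = -133.69°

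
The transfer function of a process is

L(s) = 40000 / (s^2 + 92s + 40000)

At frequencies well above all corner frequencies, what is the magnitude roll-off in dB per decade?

Each pole contributes −20 dB/decade at high frequency; each zero contributes +20 dB/decade.
Net: 0 zero(s) − 2 pole(s) → -40 dB/decade.

-40 dB/decade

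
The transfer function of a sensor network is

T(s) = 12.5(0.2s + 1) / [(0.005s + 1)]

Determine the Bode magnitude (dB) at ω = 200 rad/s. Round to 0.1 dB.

At ω = 200 rad/s:
zero (1 + j200·0.2) = 1 + j40 → |·| ≈ 40.012, ∠ ≈ 88.57°
pole (1 + j200·0.005) = 1 + j1 → |·| ≈ 1.4142, ∠ ≈ 45.00°
|T| = 12.5 · 40.012 / (1.4142) ≈ 353.66
Gain = 20 log₁₀(353.66) ≈ 50.97 dB

51.0 dB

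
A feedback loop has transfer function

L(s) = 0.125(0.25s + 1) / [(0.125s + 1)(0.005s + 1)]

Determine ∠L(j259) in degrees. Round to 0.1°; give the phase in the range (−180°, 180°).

At ω = 259 rad/s:
zero (1 + j259·0.25) = 1 + j64.75 → |·| ≈ 64.758, ∠ ≈ 89.12°
pole (1 + j259·0.125) = 1 + j32.375 → |·| ≈ 32.39, ∠ ≈ 88.23°
pole (1 + j259·0.005) = 1 + j1.295 → |·| ≈ 1.6362, ∠ ≈ 52.32°
∠L = (89.12°) − (88.23° + 52.32°) = -51.43°

-51.4°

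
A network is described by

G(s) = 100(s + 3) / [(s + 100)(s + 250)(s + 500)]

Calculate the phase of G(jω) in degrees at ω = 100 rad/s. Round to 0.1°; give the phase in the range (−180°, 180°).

At s = jω = j100:
zero (s+3): 3 + j100 → |·| = √(3²+100²) = √10009 ≈ 100.04, ∠ = arctan(100/3) ≈ 88.28°
pole (s+100): 100 + j100 → |·| = √(100²+100²) = √20000 ≈ 141.42, ∠ = arctan(100/100) ≈ 45.00°
pole (s+250): 250 + j100 → |·| = √(250²+100²) = √72500 ≈ 269.26, ∠ = arctan(100/250) ≈ 21.80°
pole (s+500): 500 + j100 → |·| = √(500²+100²) = √260000 ≈ 509.9, ∠ = arctan(100/500) ≈ 11.31°
∠G = 88.28° − 78.11° = 10.17°

10.2°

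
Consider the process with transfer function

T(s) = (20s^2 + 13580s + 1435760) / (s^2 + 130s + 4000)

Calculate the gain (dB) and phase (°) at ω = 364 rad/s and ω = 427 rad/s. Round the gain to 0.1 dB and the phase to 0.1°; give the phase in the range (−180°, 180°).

Substitute s = j364:
Numerator: 20(j364)^2 + 13580(j364) + 1435760 = -1214160 + j4943120
Denominator: (j364)^2 + 130(j364) + 4000 = -128496 + j47320
|N| = √(1214160² + 4943120²) ≈ 5.0901e+06, ∠N ≈ 103.80°
|D| = √(128496² + 47320²) ≈ 1.3693e+05, ∠D ≈ 159.78°
|T| = 5.0901e+06 / 1.3693e+05 ≈ 37.173
Gain = 20 log₁₀(37.173) ≈ 31.40 dB
∠T = 103.80° − 159.78° = -55.98°

Substitute s = j427:
Numerator: 20(j427)^2 + 13580(j427) + 1435760 = -2210820 + j5798660
Denominator: (j427)^2 + 130(j427) + 4000 = -178329 + j55510
|N| = √(2210820² + 5798660²) ≈ 6.2058e+06, ∠N ≈ 110.87°
|D| = √(178329² + 55510²) ≈ 1.8677e+05, ∠D ≈ 162.71°
|T| = 6.2058e+06 / 1.8677e+05 ≈ 33.227
Gain = 20 log₁₀(33.227) ≈ 30.43 dB
∠T = 110.87° − 162.71° = -51.84°

ω = 364: 31.4 dB, -56.0°; ω = 427: 30.4 dB, -51.8°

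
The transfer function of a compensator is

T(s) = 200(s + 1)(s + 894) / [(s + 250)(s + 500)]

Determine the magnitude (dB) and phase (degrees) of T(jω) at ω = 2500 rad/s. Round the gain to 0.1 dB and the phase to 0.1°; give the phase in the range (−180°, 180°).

At s = jω = j2500:
zero (s+1): 1 + j2500 → |·| = √(1²+2500²) = √6250001 ≈ 2500, ∠ = arctan(2500/1) ≈ 89.98°
zero (s+894): 894 + j2500 → |·| = √(894²+2500²) = √7049236 ≈ 2655, ∠ = arctan(2500/894) ≈ 70.32°
pole (s+250): 250 + j2500 → |·| = √(250²+2500²) = √6312500 ≈ 2512.5, ∠ = arctan(2500/250) ≈ 84.29°
pole (s+500): 500 + j2500 → |·| = √(500²+2500²) = √6500000 ≈ 2549.5, ∠ = arctan(2500/500) ≈ 78.69°
|T| = 200 · 6.6375e+06 / 6.4056e+06 ≈ 207.24
Gain = 20 log₁₀(207.24) ≈ 46.33 dB
∠T = 160.30° − 162.98° = -2.68°

46.3 dB, -2.7°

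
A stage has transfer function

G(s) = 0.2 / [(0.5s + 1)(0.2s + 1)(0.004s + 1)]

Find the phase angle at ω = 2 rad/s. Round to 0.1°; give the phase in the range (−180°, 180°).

At ω = 2 rad/s:
pole (1 + j2·0.5) = 1 + j1 → |·| ≈ 1.4142, ∠ ≈ 45.00°
pole (1 + j2·0.2) = 1 + j0.4 → |·| ≈ 1.077, ∠ ≈ 21.80°
pole (1 + j2·0.004) = 1 + j0.008 → |·| ≈ 1, ∠ ≈ 0.46°
∠G = (0°) − (45.00° + 21.80° + 0.46°) = -67.26°

-67.3°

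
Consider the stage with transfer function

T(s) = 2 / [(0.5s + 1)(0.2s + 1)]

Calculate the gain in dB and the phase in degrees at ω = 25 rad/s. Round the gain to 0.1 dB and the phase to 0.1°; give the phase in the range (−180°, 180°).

-30.1 dB, -164.1°

At ω = 25 rad/s:
pole (1 + j25·0.5) = 1 + j12.5 → |·| ≈ 12.54, ∠ ≈ 85.43°
pole (1 + j25·0.2) = 1 + j5 → |·| ≈ 5.099, ∠ ≈ 78.69°
|T| = 2 · 1 / (12.54 · 5.099) ≈ 0.031279
Gain = 20 log₁₀(0.031279) ≈ -30.09 dB
∠T = (0°) − (85.43° + 78.69°) = -164.12°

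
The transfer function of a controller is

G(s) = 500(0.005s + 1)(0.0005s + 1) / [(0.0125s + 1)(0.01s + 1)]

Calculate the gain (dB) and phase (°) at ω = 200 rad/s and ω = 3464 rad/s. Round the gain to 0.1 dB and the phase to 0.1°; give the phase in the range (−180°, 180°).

At ω = 200 rad/s:
zero (1 + j200·0.005) = 1 + j1 → |·| ≈ 1.4142, ∠ ≈ 45.00°
zero (1 + j200·0.0005) = 1 + j0.1 → |·| ≈ 1.005, ∠ ≈ 5.71°
pole (1 + j200·0.0125) = 1 + j2.5 → |·| ≈ 2.6926, ∠ ≈ 68.20°
pole (1 + j200·0.01) = 1 + j2 → |·| ≈ 2.2361, ∠ ≈ 63.43°
|G| = 500 · 1.4142 · 1.005 / (2.6926 · 2.2361) ≈ 118.03
Gain = 20 log₁₀(118.03) ≈ 41.44 dB
∠G = (45.00° + 5.71°) − (68.20° + 63.43°) = -80.92°

At ω = 3464 rad/s:
zero (1 + j3464·0.005) = 1 + j17.32 → |·| ≈ 17.349, ∠ ≈ 86.70°
zero (1 + j3464·0.0005) = 1 + j1.732 → |·| ≈ 2, ∠ ≈ 60.00°
pole (1 + j3464·0.0125) = 1 + j43.3 → |·| ≈ 43.312, ∠ ≈ 88.68°
pole (1 + j3464·0.01) = 1 + j34.64 → |·| ≈ 34.654, ∠ ≈ 88.35°
|G| = 500 · 17.349 · 2 / (43.312 · 34.654) ≈ 11.559
Gain = 20 log₁₀(11.559) ≈ 21.26 dB
∠G = (86.70° + 60.00°) − (88.68° + 88.35°) = -30.33°

ω = 200: 41.4 dB, -80.9°; ω = 3464: 21.3 dB, -30.3°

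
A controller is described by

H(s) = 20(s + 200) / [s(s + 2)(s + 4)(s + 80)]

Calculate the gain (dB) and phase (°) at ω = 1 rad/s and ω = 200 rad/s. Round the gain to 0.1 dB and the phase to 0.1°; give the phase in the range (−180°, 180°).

ω = 1: 14.7 dB, -131.0°; ω = 200: -109.7 dB, 68.5°

At s = jω = j1:
zero (s+200): 200 + j1 → |·| = √(200²+1²) = √40001 ≈ 200, ∠ = arctan(1/200) ≈ 0.29°
pole (s+2): 2 + j1 → |·| = √(2²+1²) = √5 ≈ 2.2361, ∠ = arctan(1/2) ≈ 26.57°
pole (s+4): 4 + j1 → |·| = √(4²+1²) = √17 ≈ 4.1231, ∠ = arctan(1/4) ≈ 14.04°
pole (s+80): 80 + j1 → |·| = √(80²+1²) = √6401 ≈ 80.006, ∠ = arctan(1/80) ≈ 0.72°
pole at origin: |s| = 1, ∠ = 90.00° (in denominator)
|H| = 20 · 200 / 737.63 ≈ 5.4228
Gain = 20 log₁₀(5.4228) ≈ 14.68 dB
∠H = 0.29° − 131.33° = -131.04°

At s = jω = j200:
zero (s+200): 200 + j200 → |·| = √(200²+200²) = √80000 ≈ 282.84, ∠ = arctan(200/200) ≈ 45.00°
pole (s+2): 2 + j200 → |·| = √(2²+200²) = √40004 ≈ 200.01, ∠ = arctan(200/2) ≈ 89.43°
pole (s+4): 4 + j200 → |·| = √(4²+200²) = √40016 ≈ 200.04, ∠ = arctan(200/4) ≈ 88.85°
pole (s+80): 80 + j200 → |·| = √(80²+200²) = √46400 ≈ 215.41, ∠ = arctan(200/80) ≈ 68.20°
pole at origin: |s| = 200, ∠ = 90.00° (in denominator)
|H| = 20 · 282.84 / 1.7237e+09 ≈ 3.2818e-06
Gain = 20 log₁₀(3.2818e-06) ≈ -109.68 dB
∠H = 45.00° − 336.48° = -291.48° ≡ 68.52° (principal value)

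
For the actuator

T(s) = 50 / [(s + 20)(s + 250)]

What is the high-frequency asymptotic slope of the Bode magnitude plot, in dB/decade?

Each pole contributes −20 dB/decade at high frequency; each zero contributes +20 dB/decade.
Net: 0 zero(s) − 2 pole(s) → -40 dB/decade.

-40 dB/decade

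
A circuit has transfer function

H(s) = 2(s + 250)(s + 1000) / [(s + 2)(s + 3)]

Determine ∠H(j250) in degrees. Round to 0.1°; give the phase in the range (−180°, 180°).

At s = jω = j250:
zero (s+250): 250 + j250 → |·| = √(250²+250²) = √125000 ≈ 353.55, ∠ = arctan(250/250) ≈ 45.00°
zero (s+1000): 1000 + j250 → |·| = √(1000²+250²) = √1062500 ≈ 1030.8, ∠ = arctan(250/1000) ≈ 14.04°
pole (s+2): 2 + j250 → |·| = √(2²+250²) = √62504 ≈ 250.01, ∠ = arctan(250/2) ≈ 89.54°
pole (s+3): 3 + j250 → |·| = √(3²+250²) = √62509 ≈ 250.02, ∠ = arctan(250/3) ≈ 89.31°
∠H = 59.04° − 178.85° = -119.81°

-119.8°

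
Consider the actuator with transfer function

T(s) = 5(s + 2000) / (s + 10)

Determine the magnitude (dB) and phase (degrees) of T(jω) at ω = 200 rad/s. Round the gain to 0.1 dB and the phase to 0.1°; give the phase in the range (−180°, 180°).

At s = jω = j200:
zero (s+2000): 2000 + j200 → |·| = √(2000²+200²) = √4040000 ≈ 2010, ∠ = arctan(200/2000) ≈ 5.71°
pole (s+10): 10 + j200 → |·| = √(10²+200²) = √40100 ≈ 200.25, ∠ = arctan(200/10) ≈ 87.14°
|T| = 5 · 2010 / 200.25 ≈ 50.187
Gain = 20 log₁₀(50.187) ≈ 34.01 dB
∠T = 5.71° − 87.14° = -81.43°

34.0 dB, -81.4°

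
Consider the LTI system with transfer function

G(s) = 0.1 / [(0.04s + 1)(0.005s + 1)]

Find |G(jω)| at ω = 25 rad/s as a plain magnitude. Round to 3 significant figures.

At ω = 25 rad/s:
pole (1 + j25·0.04) = 1 + j1 → |·| ≈ 1.4142, ∠ ≈ 45.00°
pole (1 + j25·0.005) = 1 + j0.125 → |·| ≈ 1.0078, ∠ ≈ 7.13°
|G| = 0.1 · 1 / (1.4142 · 1.0078) ≈ 0.070164

0.0702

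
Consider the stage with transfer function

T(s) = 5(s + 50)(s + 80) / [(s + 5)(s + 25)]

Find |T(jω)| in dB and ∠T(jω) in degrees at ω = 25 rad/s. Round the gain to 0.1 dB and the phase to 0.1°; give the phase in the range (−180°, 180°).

28.3 dB, -79.8°

At s = jω = j25:
zero (s+50): 50 + j25 → |·| = √(50²+25²) = √3125 ≈ 55.902, ∠ = arctan(25/50) ≈ 26.57°
zero (s+80): 80 + j25 → |·| = √(80²+25²) = √7025 ≈ 83.815, ∠ = arctan(25/80) ≈ 17.35°
pole (s+5): 5 + j25 → |·| = √(5²+25²) = √650 ≈ 25.495, ∠ = arctan(25/5) ≈ 78.69°
pole (s+25): 25 + j25 → |·| = √(25²+25²) = √1250 ≈ 35.355, ∠ = arctan(25/25) ≈ 45.00°
|T| = 5 · 4685.4 / 901.38 ≈ 25.99
Gain = 20 log₁₀(25.99) ≈ 28.30 dB
∠T = 43.92° − 123.69° = -79.77°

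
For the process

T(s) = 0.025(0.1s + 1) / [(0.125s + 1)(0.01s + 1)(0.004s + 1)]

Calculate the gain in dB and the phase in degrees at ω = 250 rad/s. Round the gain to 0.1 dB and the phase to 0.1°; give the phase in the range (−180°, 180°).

-45.6 dB, -113.7°

At ω = 250 rad/s:
zero (1 + j250·0.1) = 1 + j25 → |·| ≈ 25.02, ∠ ≈ 87.71°
pole (1 + j250·0.125) = 1 + j31.25 → |·| ≈ 31.266, ∠ ≈ 88.17°
pole (1 + j250·0.01) = 1 + j2.5 → |·| ≈ 2.6926, ∠ ≈ 68.20°
pole (1 + j250·0.004) = 1 + j1 → |·| ≈ 1.4142, ∠ ≈ 45.00°
|T| = 0.025 · 25.02 / (31.266 · 2.6926 · 1.4142) ≈ 0.0052538
Gain = 20 log₁₀(0.0052538) ≈ -45.59 dB
∠T = (87.71°) − (88.17° + 68.20° + 45.00°) = -113.66°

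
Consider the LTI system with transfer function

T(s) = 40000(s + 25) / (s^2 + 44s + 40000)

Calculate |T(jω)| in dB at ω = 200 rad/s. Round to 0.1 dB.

At s = jω = j200:
zero (s+25): 25 + j200 → |·| = √(25²+200²) = √40625 ≈ 201.56, ∠ = arctan(200/25) ≈ 82.87°
quadratic: (j200)² + 44·j200 + 40000 = 0 + j8800 → |·| ≈ 8800, ∠ ≈ 90.00°
|T| = 40000 · 201.56 / 8800 ≈ 916.18
Gain = 20 log₁₀(916.18) ≈ 59.24 dB

59.2 dB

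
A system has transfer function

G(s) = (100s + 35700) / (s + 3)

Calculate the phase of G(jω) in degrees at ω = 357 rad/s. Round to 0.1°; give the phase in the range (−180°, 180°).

Substitute s = j357:
Numerator: 100(j357) + 35700 = 35700 + j35700
Denominator: (j357) + 3 = 3 + j357
|N| = √(35700² + 35700²) ≈ 50487, ∠N ≈ 45.00°
|D| = √(3² + 357²) ≈ 357.01, ∠D ≈ 89.52°
∠G = 45.00° − 89.52° = -44.52°

-44.5°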